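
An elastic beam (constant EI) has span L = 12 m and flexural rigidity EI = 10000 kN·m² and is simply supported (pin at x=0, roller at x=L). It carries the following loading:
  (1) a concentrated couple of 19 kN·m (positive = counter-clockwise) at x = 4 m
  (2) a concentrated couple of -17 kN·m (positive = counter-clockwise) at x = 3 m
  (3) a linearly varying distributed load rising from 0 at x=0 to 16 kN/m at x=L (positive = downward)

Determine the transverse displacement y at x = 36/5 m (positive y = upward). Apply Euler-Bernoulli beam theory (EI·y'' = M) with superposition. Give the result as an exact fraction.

Load 1 — applied couple M₀=19 kN·m at a=4 m (b=L-a=8):
  y_1 = (M₀x³/(6L)-M₀(x-a)²/2+C₁x)/EI  [x>a] with C₁=M₀(3b²-L²)/(6L)=38/3 = (19·(36/5)³/(6·12)-19·((36/5)-4)²/2+(38/3)·(36/5))/10000 = 722/78125 m
Load 2 — applied couple M₀=-17 kN·m at a=3 m (b=L-a=9):
  y_2 = (M₀x³/(6L)-M₀(x-a)²/2+C₁x)/EI  [x>a] with C₁=M₀(3b²-L²)/(6L)=-187/8 = ((-17)·(36/5)³/(6·12)-(-17)·((36/5)-3)²/2+(-187/8)·(36/5))/10000 = -13311/1250000 m
Load 3 — triangular load w₀=16 kN/m (0→w₀ over full span):
  y_3 = -w₀x(7L⁴-10L²x²+3x⁴)/(360LEI) = -16·(36/5)·(7·12⁴-10·12²·(36/5)²+3·(36/5)⁴)/(360·12·10000) = -2045952/9765625 m
Superposition: y = Σ y_i = -32955107/156250000 m ≈ -0.210913 m

y(36/5) = -32955107/156250000 m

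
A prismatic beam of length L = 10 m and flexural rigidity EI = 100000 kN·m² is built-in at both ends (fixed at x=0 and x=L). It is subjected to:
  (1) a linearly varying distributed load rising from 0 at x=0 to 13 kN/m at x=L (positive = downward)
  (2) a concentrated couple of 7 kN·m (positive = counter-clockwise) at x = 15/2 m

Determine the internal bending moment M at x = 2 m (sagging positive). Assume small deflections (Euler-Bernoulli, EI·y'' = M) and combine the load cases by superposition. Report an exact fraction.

Load 1 — triangular load w₀=13 kN/m (0→w₀ over full span):
  M_1 = 3w₀Lx/20 - w₀L²/30 - w₀x³/(6L) = 3·13·10·2/20 - 13·10²/30 - 13·2³/(6·10) = -91/15 kN·m
Load 2 — applied couple M₀=7 kN·m at a=15/2 m (b=L-a=5/2):
  M_2 = R_Ax - M_A  [x≤a] with R_A=63/80, M_A=35/16 = (63/80)·2 - (35/16) = -49/80 kN·m
Superposition: M = Σ M_i = -1603/240 kN·m ≈ -6.679167 kN·m

M(2) = -1603/240 kN·m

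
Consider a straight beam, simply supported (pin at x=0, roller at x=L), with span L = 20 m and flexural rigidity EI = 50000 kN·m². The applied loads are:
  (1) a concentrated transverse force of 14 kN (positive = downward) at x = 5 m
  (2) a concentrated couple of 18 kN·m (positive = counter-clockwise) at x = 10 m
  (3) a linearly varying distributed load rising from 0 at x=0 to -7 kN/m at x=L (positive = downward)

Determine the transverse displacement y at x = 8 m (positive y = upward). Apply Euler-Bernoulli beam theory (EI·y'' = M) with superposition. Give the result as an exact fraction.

Load 1 — point force P=14 kN at a=5 m (b=L-a=15):
  y_1 = -Pa(L-x)(2Lx-a²-x²)/(6LEI)  [x>a] = -14·5·(20-8)·(2·20·8-5²-8²)/(6·20·50000) = -1617/50000 m
Load 2 — applied couple M₀=18 kN·m at a=10 m (b=L-a=10):
  y_2 = (M₀x³/(6L)+C₁x)/EI  [x≤a] with C₁=M₀(3b²-L²)/(6L)=-15 = (18·8³/(6·20)+(-15)·8)/50000 = -27/31250 m
Load 3 — triangular load w₀=-7 kN/m (0→w₀ over full span):
  y_3 = -w₀x(7L⁴-10L²x²+3x⁴)/(360LEI) = -(-7)·8·(7·20⁴-10·20²·8²+3·8⁴)/(360·20·50000) = 31948/234375 m
Superposition: y = Σ y_i = 386653/3750000 m ≈ 0.103107 m

y(8) = 386653/3750000 m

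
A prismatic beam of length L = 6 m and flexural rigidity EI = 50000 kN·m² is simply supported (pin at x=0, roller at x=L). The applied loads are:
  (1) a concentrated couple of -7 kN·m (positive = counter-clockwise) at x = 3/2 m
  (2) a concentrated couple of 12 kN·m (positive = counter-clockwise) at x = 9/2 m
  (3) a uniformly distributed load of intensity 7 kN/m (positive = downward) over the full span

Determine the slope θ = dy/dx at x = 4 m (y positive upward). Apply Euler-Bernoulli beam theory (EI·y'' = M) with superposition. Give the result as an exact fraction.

Load 1 — applied couple M₀=-7 kN·m at a=3/2 m (b=L-a=9/2):
  θ_1 = (M₀x²/(2L)-M₀(x-a)+C₁)/EI  [x>a] with C₁=M₀(3b²-L²)/(6L)=-77/16 = ((-7)·4²/(2·6)-(-7)·(4-(3/2))+(-77/16))/50000 = 161/2400000 rad
Load 2 — applied couple M₀=12 kN·m at a=9/2 m (b=L-a=3/2):
  θ_2 = (M₀x²/(2L)+C₁)/EI  [x≤a] with C₁=M₀(3b²-L²)/(6L)=-39/4 = (12·4²/(2·6)+(-39/4))/50000 = 1/8000 rad
Load 3 — uniform load w=7 kN/m over full span:
  θ_3 = -w(L³-6Lx²+4x³)/(24EI) = -7·(6³-6·6·4²+4·4³)/(24·50000) = 91/150000 rad
Superposition: θ = Σ θ_i = 639/800000 rad ≈ 0.000799 rad

θ(4) = 639/800000 rad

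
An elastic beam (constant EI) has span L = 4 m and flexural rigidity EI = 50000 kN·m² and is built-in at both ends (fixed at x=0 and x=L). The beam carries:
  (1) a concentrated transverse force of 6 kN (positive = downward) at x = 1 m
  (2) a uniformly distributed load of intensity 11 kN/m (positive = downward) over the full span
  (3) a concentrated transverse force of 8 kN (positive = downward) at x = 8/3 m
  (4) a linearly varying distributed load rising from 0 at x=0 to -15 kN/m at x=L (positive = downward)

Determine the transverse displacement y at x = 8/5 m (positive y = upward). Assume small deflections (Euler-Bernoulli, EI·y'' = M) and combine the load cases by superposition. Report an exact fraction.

Load 1 — point force P=6 kN at a=1 m (b=L-a=3):
  y_1 = -Pa²(L-x)²(3bL-(3b+a)(L-x))/(6L³EI)  [x>a] = -6·1²·(4-(8/5))²·(3·3·4-(3·3+1)·(4-(8/5)))/(6·4³·50000) = -27/1250000 m
Load 2 — uniform load w=11 kN/m over full span:
  y_2 = -wx²(L-x)²/(24EI) = -11·(8/5)²·(4-(8/5))²/(24·50000) = -264/1953125 m
Load 3 — point force P=8 kN at a=8/3 m (b=L-a=4/3):
  y_3 = -Pb²x²(3aL-(3a+b)x)/(6L³EI)  [x≤a] = -8·(4/3)²·(8/5)²·(3·(8/3)·4-(3·(8/3)+(4/3))·(8/5))/(6·4³·50000) = -1024/31640625 m
Load 4 — triangular load w₀=-15 kN/m (0→w₀ over full span):
  y_4 = -w₀x²(L-x)²(x+2L)/(120LEI) = -(-15)·(8/5)²·(4-(8/5))²·((8/5)+2·4)/(120·4·50000) = 864/9765625 m
Superposition: y = Σ y_i = -1273951/12656250000 m ≈ -0.000101 m

y(8/5) = -1273951/12656250000 m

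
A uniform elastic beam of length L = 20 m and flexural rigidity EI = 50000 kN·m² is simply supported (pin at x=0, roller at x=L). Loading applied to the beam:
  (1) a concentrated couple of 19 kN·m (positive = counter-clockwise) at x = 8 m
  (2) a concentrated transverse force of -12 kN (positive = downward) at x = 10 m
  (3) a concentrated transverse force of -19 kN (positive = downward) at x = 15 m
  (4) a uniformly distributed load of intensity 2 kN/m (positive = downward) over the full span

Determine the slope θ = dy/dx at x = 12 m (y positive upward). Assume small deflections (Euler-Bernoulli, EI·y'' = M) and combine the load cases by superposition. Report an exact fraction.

θ(12) = 1667/2000000 rad

Load 1 — applied couple M₀=19 kN·m at a=8 m (b=L-a=12):
  θ_1 = (M₀x²/(2L)-M₀(x-a)+C₁)/EI  [x>a] with C₁=M₀(3b²-L²)/(6L)=76/15 = (19·12²/(2·20)-19·(12-8)+(76/15))/50000 = -19/375000 rad
Load 2 — point force P=-12 kN at a=10 m (b=L-a=10):
  θ_2 = -Pa(2L²-6Lx+3x²+a²)/(6LEI)  [x>a] = -(-12)·10·(2·20²-6·20·12+3·12²+10²)/(6·20·50000) = -27/12500 rad
Load 3 — point force P=-19 kN at a=15 m (b=L-a=5):
  θ_3 = -Pb(L²-b²-3x²)/(6LEI)  [x≤a] = -(-19)·5·(20²-5²-3·12²)/(6·20·50000) = -361/400000 rad
Load 4 — uniform load w=2 kN/m over full span:
  θ_4 = -w(L³-6Lx²+4x³)/(24EI) = -2·(20³-6·20·12²+4·12³)/(24·50000) = 37/9375 rad
Superposition: θ = Σ θ_i = 1667/2000000 rad ≈ 0.000834 rad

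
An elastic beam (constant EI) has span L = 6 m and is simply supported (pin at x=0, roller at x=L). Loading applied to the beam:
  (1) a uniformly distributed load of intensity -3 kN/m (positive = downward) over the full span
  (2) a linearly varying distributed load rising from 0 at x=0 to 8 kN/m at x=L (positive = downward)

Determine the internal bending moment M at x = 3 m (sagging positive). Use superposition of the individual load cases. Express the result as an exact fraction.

M(3) = 9/2 kN·m

Load 1 — uniform load w=-3 kN/m over full span:
  M_1 = wx(L-x)/2 = (-3)·3·(6-3)/2 = -27/2 kN·m
Load 2 — triangular load w₀=8 kN/m (0→w₀ over full span):
  M_2 = w₀Lx/6 - w₀x³/(6L) = 8·6·3/6 - 8·3³/(6·6) = 18 kN·m
Superposition: M = Σ M_i = 9/2 kN·m ≈ 4.500000 kN·m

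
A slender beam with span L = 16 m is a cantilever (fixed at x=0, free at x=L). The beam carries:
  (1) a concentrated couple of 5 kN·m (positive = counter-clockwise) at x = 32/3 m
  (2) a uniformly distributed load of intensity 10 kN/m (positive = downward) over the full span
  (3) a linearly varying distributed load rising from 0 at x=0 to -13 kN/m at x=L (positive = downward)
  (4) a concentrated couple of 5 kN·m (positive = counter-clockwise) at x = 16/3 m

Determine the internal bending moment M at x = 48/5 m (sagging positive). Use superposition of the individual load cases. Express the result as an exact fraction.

M(48/5) = 11603/375 kN·m

Load 1 — applied couple M₀=5 kN·m at a=32/3 m (b=L-a=16/3):
  M_1 = M₀  [x≤a] = 5 = 5 kN·m
Load 2 — uniform load w=10 kN/m over full span:
  M_2 = -w(L-x)²/2 = -10·(16-(48/5))²/2 = -1024/5 kN·m
Load 3 — triangular load w₀=-13 kN/m (0→w₀ over full span):
  M_3 = w₀Lx/2 - w₀L²/3 - w₀x³/(6L) = (-13)·16·(48/5)/2 - (-13)·16²/3 - (-13)·(48/5)³/(6·16) = 86528/375 kN·m
Load 4 — applied couple M₀=5 kN·m at a=16/3 m (b=L-a=32/3):
  M_4 = 0  [x>a] = 0 kN·m
Superposition: M = Σ M_i = 11603/375 kN·m ≈ 30.941333 kN·m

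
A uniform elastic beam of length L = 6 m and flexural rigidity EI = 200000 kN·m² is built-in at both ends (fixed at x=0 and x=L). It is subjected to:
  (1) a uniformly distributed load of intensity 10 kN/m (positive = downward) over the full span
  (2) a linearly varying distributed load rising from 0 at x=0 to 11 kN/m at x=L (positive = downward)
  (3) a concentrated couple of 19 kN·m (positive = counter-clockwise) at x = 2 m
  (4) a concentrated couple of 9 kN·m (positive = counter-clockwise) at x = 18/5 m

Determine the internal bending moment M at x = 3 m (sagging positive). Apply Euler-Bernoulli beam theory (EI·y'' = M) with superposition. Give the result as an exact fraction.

Load 1 — uniform load w=10 kN/m over full span:
  M_1 = wLx/2 - wL²/12 - wx²/2 = 10·6·3/2 - 10·6²/12 - 10·3²/2 = 15 kN·m
Load 2 — triangular load w₀=11 kN/m (0→w₀ over full span):
  M_2 = 3w₀Lx/20 - w₀L²/30 - w₀x³/(6L) = 3·11·6·3/20 - 11·6²/30 - 11·3³/(6·6) = 33/4 kN·m
Load 3 — applied couple M₀=19 kN·m at a=2 m (b=L-a=4):
  M_3 = R_Ax - M_A - M₀  [x>a] with R_A=38/9, M_A=0 = (38/9)·3 - 0 - 19 = -19/3 kN·m
Load 4 — applied couple M₀=9 kN·m at a=18/5 m (b=L-a=12/5):
  M_4 = R_Ax - M_A  [x≤a] with R_A=54/25, M_A=72/25 = (54/25)·3 - (72/25) = 18/5 kN·m
Superposition: M = Σ M_i = 1231/60 kN·m ≈ 20.516667 kN·m

M(3) = 1231/60 kN·m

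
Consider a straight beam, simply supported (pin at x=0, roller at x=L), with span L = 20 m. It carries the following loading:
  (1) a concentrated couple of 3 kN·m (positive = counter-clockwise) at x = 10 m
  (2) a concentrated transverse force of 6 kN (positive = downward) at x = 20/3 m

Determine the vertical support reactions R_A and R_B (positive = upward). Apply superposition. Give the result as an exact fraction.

R_A = 83/20 kN, R_B = 37/20 kN

Load 1 — applied couple M₀=3 kN·m at a=10 m (b=L-a=10):
  R_A = M₀/L = 3/20 kN
  R_B = -M₀/L = -3/20 kN
Load 2 — point force P=6 kN at a=20/3 m (b=L-a=40/3):
  R_A = Pb/L = 6·(40/3)/20 = 4 kN
  R_B = Pa/L = 6·(20/3)/20 = 2 kN
Superposition: R_A = 83/20 kN, R_B = 37/20 kN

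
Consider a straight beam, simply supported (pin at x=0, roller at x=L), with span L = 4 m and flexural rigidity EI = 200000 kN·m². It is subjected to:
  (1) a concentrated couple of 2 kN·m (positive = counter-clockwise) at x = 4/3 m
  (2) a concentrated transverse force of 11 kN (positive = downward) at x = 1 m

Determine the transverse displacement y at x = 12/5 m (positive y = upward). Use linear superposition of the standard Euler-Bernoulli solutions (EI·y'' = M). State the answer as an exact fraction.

Load 1 — applied couple M₀=2 kN·m at a=4/3 m (b=L-a=8/3):
  y_1 = (M₀x³/(6L)-M₀(x-a)²/2+C₁x)/EI  [x>a] with C₁=M₀(3b²-L²)/(6L)=4/9 = (2·(12/5)³/(6·4)-2·((12/5)-(4/3))²/2+(4/9)·(12/5))/200000 = 19/3515625 m
Load 2 — point force P=11 kN at a=1 m (b=L-a=3):
  y_2 = -Pa(L-x)(2Lx-a²-x²)/(6LEI)  [x>a] = -11·1·(4-(12/5))·(2·4·(12/5)-1²-(12/5)²)/(6·4·200000) = -3421/75000000 m
Superposition: y = Σ y_i = -9047/225000000 m ≈ -0.000040 m

y(12/5) = -9047/225000000 m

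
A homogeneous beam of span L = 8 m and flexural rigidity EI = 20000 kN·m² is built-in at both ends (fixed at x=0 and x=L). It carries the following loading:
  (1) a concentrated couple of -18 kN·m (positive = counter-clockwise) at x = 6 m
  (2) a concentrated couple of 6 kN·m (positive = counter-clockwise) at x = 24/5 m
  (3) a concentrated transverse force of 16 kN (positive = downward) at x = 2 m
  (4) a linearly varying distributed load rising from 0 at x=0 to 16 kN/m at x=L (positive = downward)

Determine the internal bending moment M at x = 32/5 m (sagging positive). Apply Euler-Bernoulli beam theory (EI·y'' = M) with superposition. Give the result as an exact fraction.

M(32/5) = 17347/3000 kN·m

Load 1 — applied couple M₀=-18 kN·m at a=6 m (b=L-a=2):
  M_1 = R_Ax - M_A - M₀  [x>a] with R_A=-81/32, M_A=-45/8 = (-81/32)·(32/5) - (-45/8) - (-18) = 297/40 kN·m
Load 2 — applied couple M₀=6 kN·m at a=24/5 m (b=L-a=16/5):
  M_2 = R_Ax - M_A - M₀  [x>a] with R_A=27/25, M_A=48/25 = (27/25)·(32/5) - (48/25) - 6 = -126/125 kN·m
Load 3 — point force P=16 kN at a=2 m (b=L-a=6):
  M_3 = Pa²(a+3b)(L-x)/L³ - Pa²b/L²  [x>a] = 16·2²·(2+3·6)·(8-(32/5))/8³ - 16·2²·6/8² = -2 kN·m
Load 4 — triangular load w₀=16 kN/m (0→w₀ over full span):
  M_4 = 3w₀Lx/20 - w₀L²/30 - w₀x³/(6L) = 3·16·8·(32/5)/20 - 16·8²/30 - 16·(32/5)³/(6·8) = 512/375 kN·m
Superposition: M = Σ M_i = 17347/3000 kN·m ≈ 5.782333 kN·m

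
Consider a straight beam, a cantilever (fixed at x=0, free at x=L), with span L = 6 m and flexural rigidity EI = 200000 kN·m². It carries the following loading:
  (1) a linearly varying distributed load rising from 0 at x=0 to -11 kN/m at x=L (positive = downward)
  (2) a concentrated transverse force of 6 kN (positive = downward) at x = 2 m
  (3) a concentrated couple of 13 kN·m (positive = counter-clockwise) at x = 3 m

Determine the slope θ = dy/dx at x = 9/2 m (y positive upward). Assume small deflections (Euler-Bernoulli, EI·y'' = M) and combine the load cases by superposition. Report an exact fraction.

θ(9/2) = 81459/51200000 rad

Load 1 — triangular load w₀=-11 kN/m (0→w₀ over full span):
  θ_1 = (w₀Lx²/4-w₀L²x/3-w₀x⁴/(24L))/EI = ((-11)·6·(9/2)²/4-(-11)·6²·(9/2)/3-(-11)·(9/2)⁴/(24·6))/200000 = 74547/51200000 rad
Load 2 — point force P=6 kN at a=2 m (b=L-a=4):
  θ_2 = -Pa²/(2EI)  [x>a] = -6·2²/(2·200000) = -3/50000 rad
Load 3 — applied couple M₀=13 kN·m at a=3 m (b=L-a=3):
  θ_3 = M₀a/EI  [x>a] = 13·3/200000 = 39/200000 rad
Superposition: θ = Σ θ_i = 81459/51200000 rad ≈ 0.001591 rad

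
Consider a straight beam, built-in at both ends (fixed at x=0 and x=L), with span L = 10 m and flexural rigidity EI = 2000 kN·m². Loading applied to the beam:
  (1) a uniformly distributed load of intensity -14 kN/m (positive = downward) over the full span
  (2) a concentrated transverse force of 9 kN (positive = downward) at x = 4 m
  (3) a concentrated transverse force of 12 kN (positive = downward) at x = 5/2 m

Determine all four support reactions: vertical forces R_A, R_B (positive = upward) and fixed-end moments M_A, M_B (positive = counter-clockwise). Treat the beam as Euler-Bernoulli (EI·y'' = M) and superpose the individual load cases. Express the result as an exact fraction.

Load 1 — uniform load w=-14 kN/m over full span:
  R_A = wL/2 = (-14)·10/2 = -70 kN
  M_A = wL²/12 = (-14)·10²/12 = -350/3 kN·m
  R_B = wL/2 = (-14)·10/2 = -70 kN
  M_B = -wL²/12 = -(-14)·10²/12 = 350/3 kN·m
Load 2 — point force P=9 kN at a=4 m (b=L-a=6):
  R_A = Pb²(3a+b)/L³ = 9·6²·(3·4+6)/10³ = 729/125 kN
  M_A = Pab²/L² = 9·4·6²/10² = 324/25 kN·m
  R_B = Pa²(a+3b)/L³ = 9·4²·(4+3·6)/10³ = 396/125 kN
  M_B = -Pa²b/L² = -9·4²·6/10² = -216/25 kN·m
Load 3 — point force P=12 kN at a=5/2 m (b=L-a=15/2):
  R_A = Pb²(3a+b)/L³ = 12·(15/2)²·(3·(5/2)+(15/2))/10³ = 81/8 kN
  M_A = Pab²/L² = 12·(5/2)·(15/2)²/10² = 135/8 kN·m
  R_B = Pa²(a+3b)/L³ = 12·(5/2)²·((5/2)+3·(15/2))/10³ = 15/8 kN
  M_B = -Pa²b/L² = -12·(5/2)²·(15/2)/10² = -45/8 kN·m
Superposition: R_A = -54043/1000 kN, M_A = -52099/600 kN·m, R_B = -64957/1000 kN, M_B = 61441/600 kN·m

R_A = -54043/1000 kN, M_A = -52099/600 kN·m, R_B = -64957/1000 kN, M_B = 61441/600 kN·m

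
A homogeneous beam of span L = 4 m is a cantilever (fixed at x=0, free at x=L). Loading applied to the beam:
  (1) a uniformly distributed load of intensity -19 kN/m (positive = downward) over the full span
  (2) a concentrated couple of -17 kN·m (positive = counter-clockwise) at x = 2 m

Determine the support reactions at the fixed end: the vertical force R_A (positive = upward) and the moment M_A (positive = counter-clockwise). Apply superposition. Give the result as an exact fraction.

Load 1 — uniform load w=-19 kN/m over full span:
  R_A = wL = (-19)·4 = -76 kN
  M_A = wL²/2 = (-19)·4²/2 = -152 kN·m
Load 2 — applied couple M₀=-17 kN·m at a=2 m (b=L-a=2):
  R_A = 0 kN
  M_A = -M₀ = -(-17) = 17 kN·m
Superposition: R_A = -76 kN, M_A = -135 kN·m

R_A = -76 kN, M_A = -135 kN·m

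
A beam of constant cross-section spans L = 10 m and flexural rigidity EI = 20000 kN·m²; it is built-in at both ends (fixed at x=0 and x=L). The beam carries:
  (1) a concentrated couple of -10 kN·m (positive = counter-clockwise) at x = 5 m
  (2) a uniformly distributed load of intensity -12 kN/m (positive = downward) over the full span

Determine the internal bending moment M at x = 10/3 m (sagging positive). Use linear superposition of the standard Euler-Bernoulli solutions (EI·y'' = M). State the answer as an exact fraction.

M(10/3) = -215/6 kN·m

Load 1 — applied couple M₀=-10 kN·m at a=5 m (b=L-a=5):
  M_1 = R_Ax - M_A  [x≤a] with R_A=-3/2, M_A=-5/2 = (-3/2)·(10/3) - (-5/2) = -5/2 kN·m
Load 2 — uniform load w=-12 kN/m over full span:
  M_2 = wLx/2 - wL²/12 - wx²/2 = (-12)·10·(10/3)/2 - (-12)·10²/12 - (-12)·(10/3)²/2 = -100/3 kN·m
Superposition: M = Σ M_i = -215/6 kN·m ≈ -35.833333 kN·m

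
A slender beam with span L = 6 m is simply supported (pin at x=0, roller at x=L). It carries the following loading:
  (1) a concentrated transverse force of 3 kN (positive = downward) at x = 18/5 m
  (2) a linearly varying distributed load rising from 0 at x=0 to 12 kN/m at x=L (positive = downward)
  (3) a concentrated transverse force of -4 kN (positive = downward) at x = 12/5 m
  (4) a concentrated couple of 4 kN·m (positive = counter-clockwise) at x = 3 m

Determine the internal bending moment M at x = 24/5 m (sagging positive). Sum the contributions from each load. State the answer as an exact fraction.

M(24/5) = 2522/125 kN·m

Load 1 — point force P=3 kN at a=18/5 m (b=L-a=12/5):
  M_1 = Pa(L-x)/L  [x>a] = 3·(18/5)·(6-(24/5))/6 = 54/25 kN·m
Load 2 — triangular load w₀=12 kN/m (0→w₀ over full span):
  M_2 = w₀Lx/6 - w₀x³/(6L) = 12·6·(24/5)/6 - 12·(24/5)³/(6·6) = 2592/125 kN·m
Load 3 — point force P=-4 kN at a=12/5 m (b=L-a=18/5):
  M_3 = Pa(L-x)/L  [x>a] = (-4)·(12/5)·(6-(24/5))/6 = -48/25 kN·m
Load 4 — applied couple M₀=4 kN·m at a=3 m (b=L-a=3):
  M_4 = M₀x/L - M₀  [x>a] = 4·(24/5)/6 - 4 = -4/5 kN·m
Superposition: M = Σ M_i = 2522/125 kN·m ≈ 20.176000 kN·m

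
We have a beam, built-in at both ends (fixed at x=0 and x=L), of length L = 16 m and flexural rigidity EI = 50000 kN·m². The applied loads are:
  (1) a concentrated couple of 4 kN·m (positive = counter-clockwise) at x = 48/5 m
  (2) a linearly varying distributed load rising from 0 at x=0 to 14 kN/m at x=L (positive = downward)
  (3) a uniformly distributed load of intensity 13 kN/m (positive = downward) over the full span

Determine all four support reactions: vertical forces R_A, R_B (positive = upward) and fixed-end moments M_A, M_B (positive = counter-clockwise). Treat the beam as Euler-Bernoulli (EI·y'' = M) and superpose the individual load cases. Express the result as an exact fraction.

Load 1 — applied couple M₀=4 kN·m at a=48/5 m (b=L-a=32/5):
  R_A = 6M₀ab/L³ = 6·4·(48/5)·(32/5)/16³ = 9/25 kN
  M_A = M₀b(2a-b)/L² = 4·(32/5)·(2·(48/5)-(32/5))/16² = 32/25 kN·m
  R_B = -6M₀ab/L³ = -6·4·(48/5)·(32/5)/16³ = -9/25 kN
  M_B = M₀a(2b-a)/L² = 4·(48/5)·(2·(32/5)-(48/5))/16² = 12/25 kN·m
Load 2 — triangular load w₀=14 kN/m (0→w₀ over full span):
  R_A = 3w₀L/20 = 3·14·16/20 = 168/5 kN
  M_A = w₀L²/30 = 14·16²/30 = 1792/15 kN·m
  R_B = 7w₀L/20 = 7·14·16/20 = 392/5 kN
  M_B = -w₀L²/20 = -14·16²/20 = -896/5 kN·m
Load 3 — uniform load w=13 kN/m over full span:
  R_A = wL/2 = 13·16/2 = 104 kN
  M_A = wL²/12 = 13·16²/12 = 832/3 kN·m
  R_B = wL/2 = 13·16/2 = 104 kN
  M_B = -wL²/12 = -13·16²/12 = -832/3 kN·m
Superposition: R_A = 3449/25 kN, M_A = 9952/25 kN·m, R_B = 4551/25 kN, M_B = -34204/75 kN·m

R_A = 3449/25 kN, M_A = 9952/25 kN·m, R_B = 4551/25 kN, M_B = -34204/75 kN·m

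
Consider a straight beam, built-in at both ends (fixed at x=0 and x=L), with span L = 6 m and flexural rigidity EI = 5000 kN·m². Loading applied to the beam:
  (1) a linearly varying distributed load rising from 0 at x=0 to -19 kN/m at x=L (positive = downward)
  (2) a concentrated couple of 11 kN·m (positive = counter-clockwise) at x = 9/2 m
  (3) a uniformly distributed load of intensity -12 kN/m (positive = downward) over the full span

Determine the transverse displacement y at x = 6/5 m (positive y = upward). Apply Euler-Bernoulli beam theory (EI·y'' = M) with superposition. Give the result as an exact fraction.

Load 1 — triangular load w₀=-19 kN/m (0→w₀ over full span):
  y_1 = -w₀x²(L-x)²(x+2L)/(120LEI) = -(-19)·(6/5)²·(6-(6/5))²·((6/5)+2·6)/(120·6·5000) = 22572/9765625 m
Load 2 — applied couple M₀=11 kN·m at a=9/2 m (b=L-a=3/2):
  y_2 = (R_Ax³/6 - M_Ax²/2)/EI  [x≤a] with R_A=33/16, M_A=55/16 = ((33/16)·(6/5)³/6 - (55/16)·(6/5)²/2)/5000 = -1881/5000000 m
Load 3 — uniform load w=-12 kN/m over full span:
  y_3 = -wx²(L-x)²/(24EI) = -(-12)·(6/5)²·(6-(6/5))²/(24·5000) = 1296/390625 m
Superposition: y = Σ y_i = 3283083/625000000 m ≈ 0.005253 m

y(6/5) = 3283083/625000000 m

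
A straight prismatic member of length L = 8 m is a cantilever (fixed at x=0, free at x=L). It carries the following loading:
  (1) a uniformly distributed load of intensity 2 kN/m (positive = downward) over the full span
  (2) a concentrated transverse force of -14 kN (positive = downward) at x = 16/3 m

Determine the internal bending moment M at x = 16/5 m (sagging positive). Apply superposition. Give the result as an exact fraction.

Load 1 — uniform load w=2 kN/m over full span:
  M_1 = -w(L-x)²/2 = -2·(8-(16/5))²/2 = -576/25 kN·m
Load 2 — point force P=-14 kN at a=16/3 m (b=L-a=8/3):
  M_2 = -P(a-x)  [x≤a] = -(-14)·((16/3)-(16/5)) = 448/15 kN·m
Superposition: M = Σ M_i = 512/75 kN·m ≈ 6.826667 kN·m

M(16/5) = 512/75 kN·m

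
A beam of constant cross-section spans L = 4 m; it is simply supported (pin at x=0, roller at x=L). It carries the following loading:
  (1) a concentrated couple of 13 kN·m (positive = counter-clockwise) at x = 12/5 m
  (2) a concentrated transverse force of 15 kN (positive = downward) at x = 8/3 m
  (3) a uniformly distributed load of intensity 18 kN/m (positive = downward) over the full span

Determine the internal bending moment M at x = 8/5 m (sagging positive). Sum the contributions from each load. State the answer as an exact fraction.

Load 1 — applied couple M₀=13 kN·m at a=12/5 m (b=L-a=8/5):
  M_1 = M₀x/L  [x≤a] = 13·(8/5)/4 = 26/5 kN·m
Load 2 — point force P=15 kN at a=8/3 m (b=L-a=4/3):
  M_2 = Pbx/L  [x≤a] = 15·(4/3)·(8/5)/4 = 8 kN·m
Load 3 — uniform load w=18 kN/m over full span:
  M_3 = wx(L-x)/2 = 18·(8/5)·(4-(8/5))/2 = 864/25 kN·m
Superposition: M = Σ M_i = 1194/25 kN·m ≈ 47.760000 kN·m

M(8/5) = 1194/25 kN·m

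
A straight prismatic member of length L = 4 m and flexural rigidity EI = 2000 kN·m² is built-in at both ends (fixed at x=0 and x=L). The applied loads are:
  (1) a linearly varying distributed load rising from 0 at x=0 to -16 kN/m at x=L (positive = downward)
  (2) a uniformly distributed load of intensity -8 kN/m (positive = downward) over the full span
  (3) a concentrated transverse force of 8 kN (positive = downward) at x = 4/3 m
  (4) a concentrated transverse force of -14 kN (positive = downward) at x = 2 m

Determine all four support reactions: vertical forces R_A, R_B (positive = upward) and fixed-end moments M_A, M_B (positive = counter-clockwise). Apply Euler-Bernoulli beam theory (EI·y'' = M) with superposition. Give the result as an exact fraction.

R_A = -3601/135 kN, M_A = -2897/135 kN·m, R_B = -5849/135 kN, M_B = 3793/135 kN·m

Load 1 — triangular load w₀=-16 kN/m (0→w₀ over full span):
  R_A = 3w₀L/20 = 3·(-16)·4/20 = -48/5 kN
  M_A = w₀L²/30 = (-16)·4²/30 = -128/15 kN·m
  R_B = 7w₀L/20 = 7·(-16)·4/20 = -112/5 kN
  M_B = -w₀L²/20 = -(-16)·4²/20 = 64/5 kN·m
Load 2 — uniform load w=-8 kN/m over full span:
  R_A = wL/2 = (-8)·4/2 = -16 kN
  M_A = wL²/12 = (-8)·4²/12 = -32/3 kN·m
  R_B = wL/2 = (-8)·4/2 = -16 kN
  M_B = -wL²/12 = -(-8)·4²/12 = 32/3 kN·m
Load 3 — point force P=8 kN at a=4/3 m (b=L-a=8/3):
  R_A = Pb²(3a+b)/L³ = 8·(8/3)²·(3·(4/3)+(8/3))/4³ = 160/27 kN
  M_A = Pab²/L² = 8·(4/3)·(8/3)²/4² = 128/27 kN·m
  R_B = Pa²(a+3b)/L³ = 8·(4/3)²·((4/3)+3·(8/3))/4³ = 56/27 kN
  M_B = -Pa²b/L² = -8·(4/3)²·(8/3)/4² = -64/27 kN·m
Load 4 — point force P=-14 kN at a=2 m (b=L-a=2):
  R_A = Pb²(3a+b)/L³ = (-14)·2²·(3·2+2)/4³ = -7 kN
  M_A = Pab²/L² = (-14)·2·2²/4² = -7 kN·m
  R_B = Pa²(a+3b)/L³ = (-14)·2²·(2+3·2)/4³ = -7 kN
  M_B = -Pa²b/L² = -(-14)·2²·2/4² = 7 kN·m
Superposition: R_A = -3601/135 kN, M_A = -2897/135 kN·m, R_B = -5849/135 kN, M_B = 3793/135 kN·m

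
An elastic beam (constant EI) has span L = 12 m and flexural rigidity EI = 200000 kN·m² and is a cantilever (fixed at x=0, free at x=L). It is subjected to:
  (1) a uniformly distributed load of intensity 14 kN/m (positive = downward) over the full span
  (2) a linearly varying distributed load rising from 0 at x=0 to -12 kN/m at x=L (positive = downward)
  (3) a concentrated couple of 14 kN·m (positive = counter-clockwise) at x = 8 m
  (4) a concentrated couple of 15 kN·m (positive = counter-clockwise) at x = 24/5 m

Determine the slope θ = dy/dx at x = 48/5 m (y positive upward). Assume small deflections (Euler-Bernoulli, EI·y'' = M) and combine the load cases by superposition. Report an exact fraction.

θ(48/5) = -97657/15625000 rad

Load 1 — uniform load w=14 kN/m over full span:
  θ_1 = -wx(x²-3Lx+3L²)/(6EI) = -14·(48/5)·((48/5)²-3·12·(48/5)+3·12²)/(6·200000) = -7812/390625 rad
Load 2 — triangular load w₀=-12 kN/m (0→w₀ over full span):
  θ_2 = (w₀Lx²/4-w₀L²x/3-w₀x⁴/(24L))/EI = ((-12)·12·(48/5)²/4-(-12)·12²·(48/5)/3-(-12)·(48/5)⁴/(24·12))/200000 = 25056/1953125 rad
Load 3 — applied couple M₀=14 kN·m at a=8 m (b=L-a=4):
  θ_3 = M₀a/EI  [x>a] = 14·8/200000 = 7/12500 rad
Load 4 — applied couple M₀=15 kN·m at a=24/5 m (b=L-a=36/5):
  θ_4 = M₀a/EI  [x>a] = 15·(24/5)/200000 = 9/25000 rad
Superposition: θ = Σ θ_i = -97657/15625000 rad ≈ -0.006250 rad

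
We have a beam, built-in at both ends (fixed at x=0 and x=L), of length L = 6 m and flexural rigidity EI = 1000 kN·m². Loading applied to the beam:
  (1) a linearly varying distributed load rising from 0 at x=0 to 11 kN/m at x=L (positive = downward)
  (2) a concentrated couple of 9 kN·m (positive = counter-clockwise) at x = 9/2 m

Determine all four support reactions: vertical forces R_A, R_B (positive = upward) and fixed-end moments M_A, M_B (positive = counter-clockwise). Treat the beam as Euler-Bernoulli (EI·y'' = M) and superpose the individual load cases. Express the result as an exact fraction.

R_A = 927/80 kN, M_A = 1281/80 kN·m, R_B = 1713/80 kN, M_B = -1719/80 kN·m

Load 1 — triangular load w₀=11 kN/m (0→w₀ over full span):
  R_A = 3w₀L/20 = 3·11·6/20 = 99/10 kN
  M_A = w₀L²/30 = 11·6²/30 = 66/5 kN·m
  R_B = 7w₀L/20 = 7·11·6/20 = 231/10 kN
  M_B = -w₀L²/20 = -11·6²/20 = -99/5 kN·m
Load 2 — applied couple M₀=9 kN·m at a=9/2 m (b=L-a=3/2):
  R_A = 6M₀ab/L³ = 6·9·(9/2)·(3/2)/6³ = 27/16 kN
  M_A = M₀b(2a-b)/L² = 9·(3/2)·(2·(9/2)-(3/2))/6² = 45/16 kN·m
  R_B = -6M₀ab/L³ = -6·9·(9/2)·(3/2)/6³ = -27/16 kN
  M_B = M₀a(2b-a)/L² = 9·(9/2)·(2·(3/2)-(9/2))/6² = -27/16 kN·m
Superposition: R_A = 927/80 kN, M_A = 1281/80 kN·m, R_B = 1713/80 kN, M_B = -1719/80 kN·m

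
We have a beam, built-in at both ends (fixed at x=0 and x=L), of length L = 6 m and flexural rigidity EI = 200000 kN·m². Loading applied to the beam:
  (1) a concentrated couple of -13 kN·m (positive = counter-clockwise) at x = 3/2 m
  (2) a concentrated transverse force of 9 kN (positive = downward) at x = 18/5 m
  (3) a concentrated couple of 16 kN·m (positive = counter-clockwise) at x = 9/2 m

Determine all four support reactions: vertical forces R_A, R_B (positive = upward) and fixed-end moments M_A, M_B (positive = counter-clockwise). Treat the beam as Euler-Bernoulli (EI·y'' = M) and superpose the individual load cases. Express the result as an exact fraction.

Load 1 — applied couple M₀=-13 kN·m at a=3/2 m (b=L-a=9/2):
  R_A = 6M₀ab/L³ = 6·(-13)·(3/2)·(9/2)/6³ = -39/16 kN
  M_A = M₀b(2a-b)/L² = (-13)·(9/2)·(2·(3/2)-(9/2))/6² = 39/16 kN·m
  R_B = -6M₀ab/L³ = -6·(-13)·(3/2)·(9/2)/6³ = 39/16 kN
  M_B = M₀a(2b-a)/L² = (-13)·(3/2)·(2·(9/2)-(3/2))/6² = -65/16 kN·m
Load 2 — point force P=9 kN at a=18/5 m (b=L-a=12/5):
  R_A = Pb²(3a+b)/L³ = 9·(12/5)²·(3·(18/5)+(12/5))/6³ = 396/125 kN
  M_A = Pab²/L² = 9·(18/5)·(12/5)²/6² = 648/125 kN·m
  R_B = Pa²(a+3b)/L³ = 9·(18/5)²·((18/5)+3·(12/5))/6³ = 729/125 kN
  M_B = -Pa²b/L² = -9·(18/5)²·(12/5)/6² = -972/125 kN·m
Load 3 — applied couple M₀=16 kN·m at a=9/2 m (b=L-a=3/2):
  R_A = 6M₀ab/L³ = 6·16·(9/2)·(3/2)/6³ = 3 kN
  M_A = M₀b(2a-b)/L² = 16·(3/2)·(2·(9/2)-(3/2))/6² = 5 kN·m
  R_B = -6M₀ab/L³ = -6·16·(9/2)·(3/2)/6³ = -3 kN
  M_B = M₀a(2b-a)/L² = 16·(9/2)·(2·(3/2)-(9/2))/6² = -3 kN·m
Superposition: R_A = 7461/2000 kN, M_A = 25243/2000 kN·m, R_B = 10539/2000 kN, M_B = -29677/2000 kN·m

R_A = 7461/2000 kN, M_A = 25243/2000 kN·m, R_B = 10539/2000 kN, M_B = -29677/2000 kN·m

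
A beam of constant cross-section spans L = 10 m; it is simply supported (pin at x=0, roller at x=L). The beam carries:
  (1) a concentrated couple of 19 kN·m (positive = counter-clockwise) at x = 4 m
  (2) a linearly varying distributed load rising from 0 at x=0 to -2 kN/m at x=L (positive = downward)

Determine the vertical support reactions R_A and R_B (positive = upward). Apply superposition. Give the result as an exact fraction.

R_A = -43/30 kN, R_B = -257/30 kN

Load 1 — applied couple M₀=19 kN·m at a=4 m (b=L-a=6):
  R_A = M₀/L = 19/10 kN
  R_B = -M₀/L = -19/10 kN
Load 2 — triangular load w₀=-2 kN/m (0→w₀ over full span):
  R_A = w₀L/6 = (-2)·10/6 = -10/3 kN
  R_B = w₀L/3 = (-2)·10/3 = -20/3 kN
Superposition: R_A = -43/30 kN, R_B = -257/30 kN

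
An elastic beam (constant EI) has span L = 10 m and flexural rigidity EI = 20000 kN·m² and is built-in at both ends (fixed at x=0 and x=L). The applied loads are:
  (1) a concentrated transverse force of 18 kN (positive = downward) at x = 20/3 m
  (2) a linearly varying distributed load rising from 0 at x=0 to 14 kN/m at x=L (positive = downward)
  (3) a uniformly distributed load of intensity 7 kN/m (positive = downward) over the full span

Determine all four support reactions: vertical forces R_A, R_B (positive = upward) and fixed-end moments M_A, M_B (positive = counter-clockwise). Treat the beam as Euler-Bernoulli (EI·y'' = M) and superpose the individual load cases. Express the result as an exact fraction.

Load 1 — point force P=18 kN at a=20/3 m (b=L-a=10/3):
  R_A = Pb²(3a+b)/L³ = 18·(10/3)²·(3·(20/3)+(10/3))/10³ = 14/3 kN
  M_A = Pab²/L² = 18·(20/3)·(10/3)²/10² = 40/3 kN·m
  R_B = Pa²(a+3b)/L³ = 18·(20/3)²·((20/3)+3·(10/3))/10³ = 40/3 kN
  M_B = -Pa²b/L² = -18·(20/3)²·(10/3)/10² = -80/3 kN·m
Load 2 — triangular load w₀=14 kN/m (0→w₀ over full span):
  R_A = 3w₀L/20 = 3·14·10/20 = 21 kN
  M_A = w₀L²/30 = 14·10²/30 = 140/3 kN·m
  R_B = 7w₀L/20 = 7·14·10/20 = 49 kN
  M_B = -w₀L²/20 = -14·10²/20 = -70 kN·m
Load 3 — uniform load w=7 kN/m over full span:
  R_A = wL/2 = 7·10/2 = 35 kN
  M_A = wL²/12 = 7·10²/12 = 175/3 kN·m
  R_B = wL/2 = 7·10/2 = 35 kN
  M_B = -wL²/12 = -7·10²/12 = -175/3 kN·m
Superposition: R_A = 182/3 kN, M_A = 355/3 kN·m, R_B = 292/3 kN, M_B = -155 kN·m

R_A = 182/3 kN, M_A = 355/3 kN·m, R_B = 292/3 kN, M_B = -155 kN·m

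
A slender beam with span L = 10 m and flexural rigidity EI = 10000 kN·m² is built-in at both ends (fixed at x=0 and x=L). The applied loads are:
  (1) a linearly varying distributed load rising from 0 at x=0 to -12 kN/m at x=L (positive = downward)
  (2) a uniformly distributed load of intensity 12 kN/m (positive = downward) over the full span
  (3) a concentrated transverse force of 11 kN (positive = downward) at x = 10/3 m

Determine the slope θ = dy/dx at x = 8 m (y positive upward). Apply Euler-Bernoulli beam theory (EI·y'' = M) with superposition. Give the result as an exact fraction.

Load 1 — triangular load w₀=-12 kN/m (0→w₀ over full span):
  θ_1 = -w₀(2x(L-x)(L-2x)(x+2L)+x²(L-x)²)/(120LEI) = -(-12)·(2·8·(10-8)·(10-2·8)·(8+2·10)+8²·(10-8)²)/(120·10·10000) = -16/3125 rad
Load 2 — uniform load w=12 kN/m over full span:
  θ_2 = -wx(L-x)(L-2x)/(12EI) = -12·8·(10-8)·(10-2·8)/(12·10000) = 6/625 rad
Load 3 — point force P=11 kN at a=10/3 m (b=L-a=20/3):
  θ_3 = Pa²(L-x)(2bL-(3b+a)(L-x))/(2L³EI)  [x>a] = 11·(10/3)²·(10-8)·(2·(20/3)·10-(3·(20/3)+(10/3))·(10-8))/(2·10³·10000) = 143/135000 rad
Superposition: θ = Σ θ_i = 3739/675000 rad ≈ 0.005539 rad

θ(8) = 3739/675000 rad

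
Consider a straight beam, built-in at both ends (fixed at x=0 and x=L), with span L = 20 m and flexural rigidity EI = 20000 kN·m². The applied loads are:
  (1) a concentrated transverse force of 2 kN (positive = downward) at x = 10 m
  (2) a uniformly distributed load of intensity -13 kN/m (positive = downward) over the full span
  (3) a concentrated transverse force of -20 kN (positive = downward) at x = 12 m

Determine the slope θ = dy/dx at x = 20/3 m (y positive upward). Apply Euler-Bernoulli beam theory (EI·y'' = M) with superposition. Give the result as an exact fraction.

θ(20/3) = 14791/405000 rad

Load 1 — point force P=2 kN at a=10 m (b=L-a=10):
  θ_1 = -Pb²x(2aL-(3a+b)x)/(2L³EI)  [x≤a] = -2·10²·(20/3)·(2·10·20-(3·10+10)·(20/3))/(2·20³·20000) = -1/1800 rad
Load 2 — uniform load w=-13 kN/m over full span:
  θ_2 = -wx(L-x)(L-2x)/(12EI) = -(-13)·(20/3)·(20-(20/3))·(20-2·(20/3))/(12·20000) = 13/405 rad
Load 3 — point force P=-20 kN at a=12 m (b=L-a=8):
  θ_3 = -Pb²x(2aL-(3a+b)x)/(2L³EI)  [x≤a] = -(-20)·8²·(20/3)·(2·12·20-(3·12+8)·(20/3))/(2·20³·20000) = 28/5625 rad
Superposition: θ = Σ θ_i = 14791/405000 rad ≈ 0.036521 rad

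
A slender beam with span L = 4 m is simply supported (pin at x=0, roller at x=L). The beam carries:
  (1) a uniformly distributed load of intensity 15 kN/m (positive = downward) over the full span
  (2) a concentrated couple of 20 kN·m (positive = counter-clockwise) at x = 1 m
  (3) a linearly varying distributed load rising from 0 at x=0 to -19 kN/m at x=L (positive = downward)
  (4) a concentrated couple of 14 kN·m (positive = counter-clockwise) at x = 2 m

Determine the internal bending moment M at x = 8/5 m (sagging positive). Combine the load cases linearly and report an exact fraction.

Load 1 — uniform load w=15 kN/m over full span:
  M_1 = wx(L-x)/2 = 15·(8/5)·(4-(8/5))/2 = 144/5 kN·m
Load 2 — applied couple M₀=20 kN·m at a=1 m (b=L-a=3):
  M_2 = M₀x/L - M₀  [x>a] = 20·(8/5)/4 - 20 = -12 kN·m
Load 3 — triangular load w₀=-19 kN/m (0→w₀ over full span):
  M_3 = w₀Lx/6 - w₀x³/(6L) = (-19)·4·(8/5)/6 - (-19)·(8/5)³/(6·4) = -2128/125 kN·m
Load 4 — applied couple M₀=14 kN·m at a=2 m (b=L-a=2):
  M_4 = M₀x/L  [x≤a] = 14·(8/5)/4 = 28/5 kN·m
Superposition: M = Σ M_i = 672/125 kN·m ≈ 5.376000 kN·m

M(8/5) = 672/125 kN·m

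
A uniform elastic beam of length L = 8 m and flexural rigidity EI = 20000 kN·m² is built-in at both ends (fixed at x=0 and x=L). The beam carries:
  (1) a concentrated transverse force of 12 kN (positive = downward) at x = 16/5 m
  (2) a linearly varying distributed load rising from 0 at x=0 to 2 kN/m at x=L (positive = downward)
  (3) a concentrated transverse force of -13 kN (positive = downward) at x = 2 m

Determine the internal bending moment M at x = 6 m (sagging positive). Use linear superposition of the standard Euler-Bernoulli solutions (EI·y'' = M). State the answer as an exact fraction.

Load 1 — point force P=12 kN at a=16/5 m (b=L-a=24/5):
  M_1 = Pa²(a+3b)(L-x)/L³ - Pa²b/L²  [x>a] = 12·(16/5)²·((16/5)+3·(24/5))·(8-6)/8³ - 12·(16/5)²·(24/5)/8² = -96/125 kN·m
Load 2 — triangular load w₀=2 kN/m (0→w₀ over full span):
  M_2 = 3w₀Lx/20 - w₀L²/30 - w₀x³/(6L) = 3·2·8·6/20 - 2·8²/30 - 2·6³/(6·8) = 17/15 kN·m
Load 3 — point force P=-13 kN at a=2 m (b=L-a=6):
  M_3 = Pa²(a+3b)(L-x)/L³ - Pa²b/L²  [x>a] = (-13)·2²·(2+3·6)·(8-6)/8³ - (-13)·2²·6/8² = 13/16 kN·m
Superposition: M = Σ M_i = 7067/6000 kN·m ≈ 1.177833 kN·m

M(6) = 7067/6000 kN·m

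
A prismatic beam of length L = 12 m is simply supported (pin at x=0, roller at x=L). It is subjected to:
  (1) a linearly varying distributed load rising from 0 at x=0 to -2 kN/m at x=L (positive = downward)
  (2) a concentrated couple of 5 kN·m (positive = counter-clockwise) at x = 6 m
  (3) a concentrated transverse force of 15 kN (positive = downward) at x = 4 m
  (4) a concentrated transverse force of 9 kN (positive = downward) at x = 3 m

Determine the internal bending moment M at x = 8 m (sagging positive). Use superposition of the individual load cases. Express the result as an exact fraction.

Load 1 — triangular load w₀=-2 kN/m (0→w₀ over full span):
  M_1 = w₀Lx/6 - w₀x³/(6L) = (-2)·12·8/6 - (-2)·8³/(6·12) = -160/9 kN·m
Load 2 — applied couple M₀=5 kN·m at a=6 m (b=L-a=6):
  M_2 = M₀x/L - M₀  [x>a] = 5·8/12 - 5 = -5/3 kN·m
Load 3 — point force P=15 kN at a=4 m (b=L-a=8):
  M_3 = Pa(L-x)/L  [x>a] = 15·4·(12-8)/12 = 20 kN·m
Load 4 — point force P=9 kN at a=3 m (b=L-a=9):
  M_4 = Pa(L-x)/L  [x>a] = 9·3·(12-8)/12 = 9 kN·m
Superposition: M = Σ M_i = 86/9 kN·m ≈ 9.555556 kN·m

M(8) = 86/9 kN·m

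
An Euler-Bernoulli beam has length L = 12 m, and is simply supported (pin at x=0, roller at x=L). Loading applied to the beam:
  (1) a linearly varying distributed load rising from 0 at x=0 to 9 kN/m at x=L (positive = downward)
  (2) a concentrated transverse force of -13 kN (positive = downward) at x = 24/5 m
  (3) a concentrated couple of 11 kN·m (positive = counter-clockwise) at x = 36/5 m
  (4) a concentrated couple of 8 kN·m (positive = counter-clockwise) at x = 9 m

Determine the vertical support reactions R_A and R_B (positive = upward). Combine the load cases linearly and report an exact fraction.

Load 1 — triangular load w₀=9 kN/m (0→w₀ over full span):
  R_A = w₀L/6 = 9·12/6 = 18 kN
  R_B = w₀L/3 = 9·12/3 = 36 kN
Load 2 — point force P=-13 kN at a=24/5 m (b=L-a=36/5):
  R_A = Pb/L = (-13)·(36/5)/12 = -39/5 kN
  R_B = Pa/L = (-13)·(24/5)/12 = -26/5 kN
Load 3 — applied couple M₀=11 kN·m at a=36/5 m (b=L-a=24/5):
  R_A = M₀/L = 11/12 kN
  R_B = -M₀/L = -11/12 kN
Load 4 — applied couple M₀=8 kN·m at a=9 m (b=L-a=3):
  R_A = M₀/L = 8/12 = 2/3 kN
  R_B = -M₀/L = -8/12 = -2/3 kN
Superposition: R_A = 707/60 kN, R_B = 1753/60 kN

R_A = 707/60 kN, R_B = 1753/60 kN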